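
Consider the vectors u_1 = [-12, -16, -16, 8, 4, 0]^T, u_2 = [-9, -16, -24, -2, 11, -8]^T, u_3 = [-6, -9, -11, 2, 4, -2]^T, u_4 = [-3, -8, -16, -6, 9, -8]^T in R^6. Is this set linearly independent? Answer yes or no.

Form the matrix with these vectors as rows and row reduce.
R2 ← R2 − (3/4)·R1: [0, -4, -12, -8, 8, -8]
R3 ← R3 − (1/2)·R1: [0, -1, -3, -2, 2, -2]
R4 ← R4 − (1/4)·R1: [0, -4, -12, -8, 8, -8]
R3 ← R3 − (1/4)·R2: [0, 0, 0, 0, 0, 0]
R4 ← R4 − R2: [0, 0, 0, 0, 0, 0]
2 nonzero rows, so the 4 vectors span a space of dimension 2.
Since 2 < 4, the vectors are linearly dependent.

no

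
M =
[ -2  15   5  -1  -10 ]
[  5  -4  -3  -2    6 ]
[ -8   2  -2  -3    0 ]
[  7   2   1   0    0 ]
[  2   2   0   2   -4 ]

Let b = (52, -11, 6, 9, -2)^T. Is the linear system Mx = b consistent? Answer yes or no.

Row reduce the augmented matrix [M | b].
R2 ← R2 + (5/2)·R1: [0, 67/2, 19/2, -9/2, -19, 119]
R3 ← R3 − (4)·R1: [0, -58, -22, 1, 40, -202]
R4 ← R4 + (7/2)·R1: [0, 109/2, 37/2, -7/2, -35, 191]
R5 ← R5 + R1: [0, 17, 5, 1, -14, 50]
R3 ← R3 + (116/67)·R2: [0, 0, -372/67, -455/67, 476/67, 270/67]
R4 ← R4 − (109/67)·R2: [0, 0, 204/67, 256/67, -274/67, -174/67]
R5 ← R5 − (34/67)·R2: [0, 0, 12/67, 220/67, -292/67, -696/67]
R4 ← R4 + (17/31)·R3: [0, 0, 0, 3/31, -6/31, -12/31]
R5 ← R5 + (1/31)·R3: [0, 0, 0, 95/31, -128/31, -318/31]
R5 ← R5 − (95/3)·R4: [0, 0, 0, 0, 2, 2]
The echelon form has 5 nonzero rows, and every pivot lies in the first 5 columns, so rank(M) = rank([M|b]) = 5.
The system is consistent.

yes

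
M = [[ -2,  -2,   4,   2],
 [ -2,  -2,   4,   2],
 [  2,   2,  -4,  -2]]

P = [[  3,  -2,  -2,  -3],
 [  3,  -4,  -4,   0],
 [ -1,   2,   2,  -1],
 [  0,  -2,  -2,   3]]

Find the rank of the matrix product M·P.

1

First compute MP:
[[-16,  16,  16,   8],
 [-16,  16,  16,   8],
 [ 16, -16, -16,  -8]]
Now row reduce the product.
R2 ← R2 − R1: [0, 0, 0, 0]
R3 ← R3 + R1: [0, 0, 0, 0]
1 nonzero row, so rank(MP) = 1.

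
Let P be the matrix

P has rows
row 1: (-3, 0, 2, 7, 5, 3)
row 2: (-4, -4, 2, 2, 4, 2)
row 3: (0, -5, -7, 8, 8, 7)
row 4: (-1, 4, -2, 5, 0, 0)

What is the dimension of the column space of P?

Row reduce to echelon form.
R2 ← R2 − (4/3)·R1: [0, -4, -2/3, -22/3, -8/3, -2]
R4 ← R4 − (1/3)·R1: [0, 4, -8/3, 8/3, -5/3, -1]
R3 ← R3 − (5/4)·R2: [0, 0, -37/6, 103/6, 34/3, 19/2]
R4 ← R4 + R2: [0, 0, -10/3, -14/3, -13/3, -3]
R4 ← R4 − (20/37)·R3: [0, 0, 0, -516/37, -387/37, -301/37]
Echelon form has 4 nonzero rows, so rank(P) = 4.
The column space has dimension equal to the rank: 4.

4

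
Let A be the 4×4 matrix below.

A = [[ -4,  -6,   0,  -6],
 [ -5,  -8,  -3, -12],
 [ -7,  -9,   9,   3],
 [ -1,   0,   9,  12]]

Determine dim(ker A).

Row reduce to echelon form.
R2 ← R2 − (5/4)·R1: [0, -1/2, -3, -9/2]
R3 ← R3 − (7/4)·R1: [0, 3/2, 9, 27/2]
R4 ← R4 − (1/4)·R1: [0, 3/2, 9, 27/2]
R3 ← R3 + (3)·R2: [0, 0, 0, 0]
R4 ← R4 + (3)·R2: [0, 0, 0, 0]
2 nonzero rows, so rank(A) = 2.
A has 4 columns; by rank–nullity, nullity = 4 − 2 = 2.

2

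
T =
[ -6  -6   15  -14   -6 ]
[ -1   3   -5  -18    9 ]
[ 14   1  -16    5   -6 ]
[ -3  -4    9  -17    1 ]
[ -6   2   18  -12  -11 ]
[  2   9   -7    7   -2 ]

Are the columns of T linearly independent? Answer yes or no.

yes

Row reduce T to echelon form.
R2 ← R2 − (1/6)·R1: [0, 4, -15/2, -47/3, 10]
R3 ← R3 + (7/3)·R1: [0, -13, 19, -83/3, -20]
R4 ← R4 − (1/2)·R1: [0, -1, 3/2, -10, 4]
R5 ← R5 − R1: [0, 8, 3, 2, -5]
R6 ← R6 + (1/3)·R1: [0, 7, -2, 7/3, -4]
R3 ← R3 + (13/4)·R2: [0, 0, -43/8, -943/12, 25/2]
R4 ← R4 + (1/4)·R2: [0, 0, -3/8, -167/12, 13/2]
R5 ← R5 − (2)·R2: [0, 0, 18, 100/3, -25]
R6 ← R6 − (7/4)·R2: [0, 0, 89/8, 119/4, -43/2]
R4 ← R4 − (3/43)·R3: [0, 0, 0, -1088/129, 242/43]
R5 ← R5 + (144/43)·R3: [0, 0, 0, -29648/129, 725/43]
R6 ← R6 + (89/43)·R3: [0, 0, 0, -17144/129, 188/43]
R5 ← R5 − (109/4)·R4: [0, 0, 0, 0, -273/2]
R6 ← R6 − (2143/136)·R4: [0, 0, 0, 0, -5733/68]
R6 ← R6 − (21/34)·R5: [0, 0, 0, 0, 0]
5 pivots among 5 columns.
Every column is a pivot column, so the columns are linearly independent.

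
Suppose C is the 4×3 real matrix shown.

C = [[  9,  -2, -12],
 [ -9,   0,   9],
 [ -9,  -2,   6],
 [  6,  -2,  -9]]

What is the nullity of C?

1

Row reduce to echelon form.
R2 ← R2 + R1: [0, -2, -3]
R3 ← R3 + R1: [0, -4, -6]
R4 ← R4 − (2/3)·R1: [0, -2/3, -1]
R3 ← R3 − (2)·R2: [0, 0, 0]
R4 ← R4 − (1/3)·R2: [0, 0, 0]
2 nonzero rows, so rank(C) = 2.
C has 3 columns; by rank–nullity, nullity = 3 − 2 = 1.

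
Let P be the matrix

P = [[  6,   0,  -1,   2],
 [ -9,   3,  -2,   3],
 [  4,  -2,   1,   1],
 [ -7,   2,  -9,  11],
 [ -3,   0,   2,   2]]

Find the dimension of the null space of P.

Row reduce to echelon form.
R2 ← R2 + (3/2)·R1: [0, 3, -7/2, 6]
R3 ← R3 − (2/3)·R1: [0, -2, 5/3, -1/3]
R4 ← R4 + (7/6)·R1: [0, 2, -61/6, 40/3]
R5 ← R5 + (1/2)·R1: [0, 0, 3/2, 3]
R3 ← R3 + (2/3)·R2: [0, 0, -2/3, 11/3]
R4 ← R4 − (2/3)·R2: [0, 0, -47/6, 28/3]
R4 ← R4 − (47/4)·R3: [0, 0, 0, -135/4]
R5 ← R5 + (9/4)·R3: [0, 0, 0, 45/4]
R5 ← R5 + (1/3)·R4: [0, 0, 0, 0]
4 nonzero rows, so rank(P) = 4.
P has 4 columns; by rank–nullity, nullity = 4 − 4 = 0.

0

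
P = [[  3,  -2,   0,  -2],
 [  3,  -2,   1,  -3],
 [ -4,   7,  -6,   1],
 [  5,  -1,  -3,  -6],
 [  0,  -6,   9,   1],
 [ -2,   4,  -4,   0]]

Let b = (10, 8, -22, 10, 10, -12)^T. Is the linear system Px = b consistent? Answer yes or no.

Row reduce the augmented matrix [P | b].
R2 ← R2 − R1: [0, 0, 1, -1, -2]
R3 ← R3 + (4/3)·R1: [0, 13/3, -6, -5/3, -26/3]
R4 ← R4 − (5/3)·R1: [0, 7/3, -3, -8/3, -20/3]
R6 ← R6 + (2/3)·R1: [0, 8/3, -4, -4/3, -16/3]
Swap R2 ↔ R3
R4 ← R4 − (7/13)·R2: [0, 0, 3/13, -23/13, -2]
R5 ← R5 + (18/13)·R2: [0, 0, 9/13, -17/13, -2]
R6 ← R6 − (8/13)·R2: [0, 0, -4/13, -4/13, 0]
R4 ← R4 − (3/13)·R3: [0, 0, 0, -20/13, -20/13]
R5 ← R5 − (9/13)·R3: [0, 0, 0, -8/13, -8/13]
R6 ← R6 + (4/13)·R3: [0, 0, 0, -8/13, -8/13]
R5 ← R5 − (2/5)·R4: [0, 0, 0, 0, 0]
R6 ← R6 − (2/5)·R4: [0, 0, 0, 0, 0]
The echelon form has 4 nonzero rows, and every pivot lies in the first 4 columns, so rank(P) = rank([P|b]) = 4.
The system is consistent.

yes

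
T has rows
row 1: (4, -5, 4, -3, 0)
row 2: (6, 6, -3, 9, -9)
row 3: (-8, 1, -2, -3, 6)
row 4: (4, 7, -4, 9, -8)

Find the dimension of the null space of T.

Row reduce to echelon form.
R2 ← R2 − (3/2)·R1: [0, 27/2, -9, 27/2, -9]
R3 ← R3 + (2)·R1: [0, -9, 6, -9, 6]
R4 ← R4 − R1: [0, 12, -8, 12, -8]
R3 ← R3 + (2/3)·R2: [0, 0, 0, 0, 0]
R4 ← R4 − (8/9)·R2: [0, 0, 0, 0, 0]
2 nonzero rows, so rank(T) = 2.
T has 5 columns; by rank–nullity, nullity = 5 − 2 = 3.

3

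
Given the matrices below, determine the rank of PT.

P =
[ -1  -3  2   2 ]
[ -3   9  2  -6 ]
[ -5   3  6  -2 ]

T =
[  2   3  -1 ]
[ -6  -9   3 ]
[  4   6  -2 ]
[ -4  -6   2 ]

1

First compute PT:
[[ 16,  24,  -8],
 [-28, -42,  14],
 [  4,   6,  -2]]
Now row reduce the product.
R2 ← R2 + (7/4)·R1: [0, 0, 0]
R3 ← R3 − (1/4)·R1: [0, 0, 0]
1 nonzero row, so rank(PT) = 1.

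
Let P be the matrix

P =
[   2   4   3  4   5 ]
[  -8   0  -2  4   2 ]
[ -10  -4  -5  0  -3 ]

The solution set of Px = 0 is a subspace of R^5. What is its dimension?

Row reduce to echelon form.
R2 ← R2 + (4)·R1: [0, 16, 10, 20, 22]
R3 ← R3 + (5)·R1: [0, 16, 10, 20, 22]
R3 ← R3 − R2: [0, 0, 0, 0, 0]
2 nonzero rows, so rank(P) = 2.
P has 5 columns; by rank–nullity, nullity = 5 − 2 = 3.

3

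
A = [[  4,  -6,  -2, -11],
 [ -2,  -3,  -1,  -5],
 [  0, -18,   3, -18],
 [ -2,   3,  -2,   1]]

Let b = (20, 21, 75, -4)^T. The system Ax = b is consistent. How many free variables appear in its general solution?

1

Row reduce the augmented matrix [A | b].
R2 ← R2 + (1/2)·R1: [0, -6, -2, -21/2, 31]
R4 ← R4 + (1/2)·R1: [0, 0, -3, -9/2, 6]
R3 ← R3 − (3)·R2: [0, 0, 9, 27/2, -18]
R4 ← R4 + (1/3)·R3: [0, 0, 0, 0, 0]
The echelon form has 3 nonzero rows, and every pivot lies in the first 4 columns, so rank(A) = rank([A|b]) = 3.
The system is consistent.
Free variables = (unknowns) − (rank) = 4 − 3 = 1.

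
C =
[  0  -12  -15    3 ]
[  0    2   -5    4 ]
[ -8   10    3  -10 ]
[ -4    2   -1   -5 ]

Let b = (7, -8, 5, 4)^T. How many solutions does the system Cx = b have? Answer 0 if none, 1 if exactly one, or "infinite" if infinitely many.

Row reduce the augmented matrix [C | b].
Swap R1 ↔ R3
R4 ← R4 − (1/2)·R1: [0, -3, -5/2, 0, 3/2]
R3 ← R3 + (6)·R2: [0, 0, -45, 27, -41]
R4 ← R4 + (3/2)·R2: [0, 0, -10, 6, -21/2]
R4 ← R4 − (2/9)·R3: [0, 0, 0, 0, -25/18]
The echelon form has 4 nonzero rows; the last pivot sits in the augmented column, so rank(C) = 3 but rank([C|b]) = 4.
Since the ranks differ, the system is inconsistent.
It has no solutions.

0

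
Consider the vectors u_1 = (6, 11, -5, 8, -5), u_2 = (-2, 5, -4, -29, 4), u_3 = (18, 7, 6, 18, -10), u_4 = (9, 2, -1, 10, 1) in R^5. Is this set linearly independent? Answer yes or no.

yes

Form the matrix with these vectors as rows and row reduce.
R2 ← R2 + (1/3)·R1: [0, 26/3, -17/3, -79/3, 7/3]
R3 ← R3 − (3)·R1: [0, -26, 21, -6, 5]
R4 ← R4 − (3/2)·R1: [0, -29/2, 13/2, -2, 17/2]
R3 ← R3 + (3)·R2: [0, 0, 4, -85, 12]
R4 ← R4 + (87/52)·R2: [0, 0, -155/52, -2395/52, 645/52]
R4 ← R4 + (155/208)·R3: [0, 0, 0, -22755/208, 555/26]
4 nonzero rows, so the 4 vectors span a space of dimension 4.
Since 4 = 4, the vectors are linearly independent.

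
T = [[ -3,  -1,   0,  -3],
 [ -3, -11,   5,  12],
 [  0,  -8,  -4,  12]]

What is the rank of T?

3

Row reduce to echelon form.
R2 ← R2 − R1: [0, -10, 5, 15]
R3 ← R3 − (4/5)·R2: [0, 0, -8, 0]
Echelon form has 3 nonzero rows, so rank(T) = 3.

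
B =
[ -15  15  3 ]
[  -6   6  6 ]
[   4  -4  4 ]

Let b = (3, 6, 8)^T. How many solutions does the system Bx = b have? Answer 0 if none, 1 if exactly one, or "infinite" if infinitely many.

Row reduce the augmented matrix [B | b].
R2 ← R2 − (2/5)·R1: [0, 0, 24/5, 24/5]
R3 ← R3 + (4/15)·R1: [0, 0, 24/5, 44/5]
R3 ← R3 − R2: [0, 0, 0, 4]
The echelon form has 3 nonzero rows; the last pivot sits in the augmented column, so rank(B) = 2 but rank([B|b]) = 3.
Since the ranks differ, the system is inconsistent.
It has no solutions.

0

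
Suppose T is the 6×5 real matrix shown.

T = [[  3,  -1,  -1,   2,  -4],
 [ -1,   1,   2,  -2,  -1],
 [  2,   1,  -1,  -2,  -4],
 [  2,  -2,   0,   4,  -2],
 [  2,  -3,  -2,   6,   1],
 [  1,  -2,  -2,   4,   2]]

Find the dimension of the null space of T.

Row reduce to echelon form.
R2 ← R2 + (1/3)·R1: [0, 2/3, 5/3, -4/3, -7/3]
R3 ← R3 − (2/3)·R1: [0, 5/3, -1/3, -10/3, -4/3]
R4 ← R4 − (2/3)·R1: [0, -4/3, 2/3, 8/3, 2/3]
R5 ← R5 − (2/3)·R1: [0, -7/3, -4/3, 14/3, 11/3]
R6 ← R6 − (1/3)·R1: [0, -5/3, -5/3, 10/3, 10/3]
R3 ← R3 − (5/2)·R2: [0, 0, -9/2, 0, 9/2]
R4 ← R4 + (2)·R2: [0, 0, 4, 0, -4]
R5 ← R5 + (7/2)·R2: [0, 0, 9/2, 0, -9/2]
R6 ← R6 + (5/2)·R2: [0, 0, 5/2, 0, -5/2]
R4 ← R4 + (8/9)·R3: [0, 0, 0, 0, 0]
R5 ← R5 + R3: [0, 0, 0, 0, 0]
R6 ← R6 + (5/9)·R3: [0, 0, 0, 0, 0]
3 nonzero rows, so rank(T) = 3.
T has 5 columns; by rank–nullity, nullity = 5 − 3 = 2.

2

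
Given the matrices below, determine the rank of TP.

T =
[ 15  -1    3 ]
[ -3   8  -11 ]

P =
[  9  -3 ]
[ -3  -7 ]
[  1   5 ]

2

First compute TP:
[[141, -23],
 [-62, -102]]
Now row reduce the product.
R2 ← R2 + (62/141)·R1: [0, -15808/141]
2 nonzero rows, so rank(TP) = 2.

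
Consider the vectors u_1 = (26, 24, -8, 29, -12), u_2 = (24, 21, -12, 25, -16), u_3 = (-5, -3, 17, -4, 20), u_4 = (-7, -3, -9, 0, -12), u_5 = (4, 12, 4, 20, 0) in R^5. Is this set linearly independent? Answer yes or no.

no

Form the matrix with these vectors as rows and row reduce.
R2 ← R2 − (12/13)·R1: [0, -15/13, -60/13, -23/13, -64/13]
R3 ← R3 + (5/26)·R1: [0, 21/13, 201/13, 41/26, 230/13]
R4 ← R4 + (7/26)·R1: [0, 45/13, -145/13, 203/26, -198/13]
R5 ← R5 − (2/13)·R1: [0, 108/13, 68/13, 202/13, 24/13]
R3 ← R3 + (7/5)·R2: [0, 0, 9, -9/10, 54/5]
R4 ← R4 + (3)·R2: [0, 0, -25, 5/2, -30]
R5 ← R5 + (36/5)·R2: [0, 0, -28, 14/5, -168/5]
R4 ← R4 + (25/9)·R3: [0, 0, 0, 0, 0]
R5 ← R5 + (28/9)·R3: [0, 0, 0, 0, 0]
3 nonzero rows, so the 5 vectors span a space of dimension 3.
Since 3 < 5, the vectors are linearly dependent.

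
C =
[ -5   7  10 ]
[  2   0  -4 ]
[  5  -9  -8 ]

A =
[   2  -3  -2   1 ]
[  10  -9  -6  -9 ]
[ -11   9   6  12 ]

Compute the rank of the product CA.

First compute CA:
[[-50,  42,  28,  52],
 [ 48, -42, -28, -46],
 [  8,  -6,  -4, -10]]
Now row reduce the product.
R2 ← R2 + (24/25)·R1: [0, -42/25, -28/25, 98/25]
R3 ← R3 + (4/25)·R1: [0, 18/25, 12/25, -42/25]
R3 ← R3 + (3/7)·R2: [0, 0, 0, 0]
2 nonzero rows, so rank(CA) = 2.

2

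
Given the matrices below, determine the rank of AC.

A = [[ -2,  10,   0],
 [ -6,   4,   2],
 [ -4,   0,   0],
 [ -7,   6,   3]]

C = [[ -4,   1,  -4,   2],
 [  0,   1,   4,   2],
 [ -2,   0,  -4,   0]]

First compute AC:
[[  8,   8,  48,  16],
 [ 20,  -2,  32,  -4],
 [ 16,  -4,  16,  -8],
 [ 22,  -1,  40,  -2]]
Now row reduce the product.
R2 ← R2 − (5/2)·R1: [0, -22, -88, -44]
R3 ← R3 − (2)·R1: [0, -20, -80, -40]
R4 ← R4 − (11/4)·R1: [0, -23, -92, -46]
R3 ← R3 − (10/11)·R2: [0, 0, 0, 0]
R4 ← R4 − (23/22)·R2: [0, 0, 0, 0]
2 nonzero rows, so rank(AC) = 2.

2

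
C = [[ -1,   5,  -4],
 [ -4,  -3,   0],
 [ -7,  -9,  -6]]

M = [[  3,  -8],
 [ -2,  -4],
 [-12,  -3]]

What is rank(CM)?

2

First compute CM:
[[ 35,   0],
 [ -6,  44],
 [ 69, 110]]
Now row reduce the product.
R2 ← R2 + (6/35)·R1: [0, 44]
R3 ← R3 − (69/35)·R1: [0, 110]
R3 ← R3 − (5/2)·R2: [0, 0]
2 nonzero rows, so rank(CM) = 2.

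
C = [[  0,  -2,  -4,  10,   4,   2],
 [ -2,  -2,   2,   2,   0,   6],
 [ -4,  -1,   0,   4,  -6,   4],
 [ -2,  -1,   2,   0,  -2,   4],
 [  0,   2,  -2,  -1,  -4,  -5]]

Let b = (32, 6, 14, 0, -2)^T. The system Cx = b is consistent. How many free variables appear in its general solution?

3

Row reduce the augmented matrix [C | b].
Swap R1 ↔ R2
R3 ← R3 − (2)·R1: [0, 3, -4, 0, -6, -8, 2]
R4 ← R4 − R1: [0, 1, 0, -2, -2, -2, -6]
R3 ← R3 + (3/2)·R2: [0, 0, -10, 15, 0, -5, 50]
R4 ← R4 + (1/2)·R2: [0, 0, -2, 3, 0, -1, 10]
R5 ← R5 + R2: [0, 0, -6, 9, 0, -3, 30]
R4 ← R4 − (1/5)·R3: [0, 0, 0, 0, 0, 0, 0]
R5 ← R5 − (3/5)·R3: [0, 0, 0, 0, 0, 0, 0]
The echelon form has 3 nonzero rows, and every pivot lies in the first 6 columns, so rank(C) = rank([C|b]) = 3.
The system is consistent.
Free variables = (unknowns) − (rank) = 6 − 3 = 3.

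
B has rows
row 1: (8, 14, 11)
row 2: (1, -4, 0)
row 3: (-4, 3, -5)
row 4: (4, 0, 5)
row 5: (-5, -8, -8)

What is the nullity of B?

Row reduce to echelon form.
R2 ← R2 − (1/8)·R1: [0, -23/4, -11/8]
R3 ← R3 + (1/2)·R1: [0, 10, 1/2]
R4 ← R4 − (1/2)·R1: [0, -7, -1/2]
R5 ← R5 + (5/8)·R1: [0, 3/4, -9/8]
R3 ← R3 + (40/23)·R2: [0, 0, -87/46]
R4 ← R4 − (28/23)·R2: [0, 0, 27/23]
R5 ← R5 + (3/23)·R2: [0, 0, -30/23]
R4 ← R4 + (18/29)·R3: [0, 0, 0]
R5 ← R5 − (20/29)·R3: [0, 0, 0]
3 nonzero rows, so rank(B) = 3.
B has 3 columns; by rank–nullity, nullity = 3 − 3 = 0.

0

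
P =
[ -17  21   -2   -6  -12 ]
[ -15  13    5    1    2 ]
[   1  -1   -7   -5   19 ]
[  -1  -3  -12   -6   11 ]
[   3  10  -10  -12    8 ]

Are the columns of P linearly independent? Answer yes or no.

Row reduce P to echelon form.
R2 ← R2 − (15/17)·R1: [0, -94/17, 115/17, 107/17, 214/17]
R3 ← R3 + (1/17)·R1: [0, 4/17, -121/17, -91/17, 311/17]
R4 ← R4 − (1/17)·R1: [0, -72/17, -202/17, -96/17, 199/17]
R5 ← R5 + (3/17)·R1: [0, 233/17, -176/17, -222/17, 100/17]
R3 ← R3 + (2/47)·R2: [0, 0, -321/47, -239/47, 885/47]
R4 ← R4 − (36/47)·R2: [0, 0, -802/47, -492/47, 97/47]
R5 ← R5 + (233/94)·R2: [0, 0, 603/94, 239/94, 1743/47]
R4 ← R4 − (802/321)·R3: [0, 0, 0, 718/321, -4813/107]
R5 ← R5 + (201/214)·R3: [0, 0, 0, -239/107, 11721/214]
R5 ← R5 + (717/718)·R4: [0, 0, 0, 0, 3537/359]
5 pivots among 5 columns.
Every column is a pivot column, so the columns are linearly independent.

yes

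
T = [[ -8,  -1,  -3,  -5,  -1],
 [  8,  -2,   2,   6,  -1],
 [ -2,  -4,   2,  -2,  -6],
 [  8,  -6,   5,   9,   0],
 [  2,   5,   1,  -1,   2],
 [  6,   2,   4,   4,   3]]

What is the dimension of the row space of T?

4

Row reduce to echelon form.
R2 ← R2 + R1: [0, -3, -1, 1, -2]
R3 ← R3 − (1/4)·R1: [0, -15/4, 11/4, -3/4, -23/4]
R4 ← R4 + R1: [0, -7, 2, 4, -1]
R5 ← R5 + (1/4)·R1: [0, 19/4, 1/4, -9/4, 7/4]
R6 ← R6 + (3/4)·R1: [0, 5/4, 7/4, 1/4, 9/4]
R3 ← R3 − (5/4)·R2: [0, 0, 4, -2, -13/4]
R4 ← R4 − (7/3)·R2: [0, 0, 13/3, 5/3, 11/3]
R5 ← R5 + (19/12)·R2: [0, 0, -4/3, -2/3, -17/12]
R6 ← R6 + (5/12)·R2: [0, 0, 4/3, 2/3, 17/12]
R4 ← R4 − (13/12)·R3: [0, 0, 0, 23/6, 115/16]
R5 ← R5 + (1/3)·R3: [0, 0, 0, -4/3, -5/2]
R6 ← R6 − (1/3)·R3: [0, 0, 0, 4/3, 5/2]
R5 ← R5 + (8/23)·R4: [0, 0, 0, 0, 0]
R6 ← R6 − (8/23)·R4: [0, 0, 0, 0, 0]
Echelon form has 4 nonzero rows, so rank(T) = 4.
The row space has dimension equal to the rank: 4.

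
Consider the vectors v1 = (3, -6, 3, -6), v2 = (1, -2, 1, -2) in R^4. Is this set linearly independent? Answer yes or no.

Form the matrix with these vectors as rows and row reduce.
R2 ← R2 − (1/3)·R1: [0, 0, 0, 0]
1 nonzero row, so the 2 vectors span a space of dimension 1.
Since 1 < 2, the vectors are linearly dependent.

no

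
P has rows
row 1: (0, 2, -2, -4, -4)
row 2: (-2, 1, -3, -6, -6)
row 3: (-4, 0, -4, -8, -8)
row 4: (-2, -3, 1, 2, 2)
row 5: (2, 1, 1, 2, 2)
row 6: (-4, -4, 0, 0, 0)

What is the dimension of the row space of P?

2

Row reduce to echelon form.
Swap R1 ↔ R2
R3 ← R3 − (2)·R1: [0, -2, 2, 4, 4]
R4 ← R4 − R1: [0, -4, 4, 8, 8]
R5 ← R5 + R1: [0, 2, -2, -4, -4]
R6 ← R6 − (2)·R1: [0, -6, 6, 12, 12]
R3 ← R3 + R2: [0, 0, 0, 0, 0]
R4 ← R4 + (2)·R2: [0, 0, 0, 0, 0]
R5 ← R5 − R2: [0, 0, 0, 0, 0]
R6 ← R6 + (3)·R2: [0, 0, 0, 0, 0]
Echelon form has 2 nonzero rows, so rank(P) = 2.
The row space has dimension equal to the rank: 2.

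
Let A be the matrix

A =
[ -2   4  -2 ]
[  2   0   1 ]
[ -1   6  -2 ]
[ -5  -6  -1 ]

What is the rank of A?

Row reduce to echelon form.
R2 ← R2 + R1: [0, 4, -1]
R3 ← R3 − (1/2)·R1: [0, 4, -1]
R4 ← R4 − (5/2)·R1: [0, -16, 4]
R3 ← R3 − R2: [0, 0, 0]
R4 ← R4 + (4)·R2: [0, 0, 0]
Echelon form has 2 nonzero rows, so rank(A) = 2.

2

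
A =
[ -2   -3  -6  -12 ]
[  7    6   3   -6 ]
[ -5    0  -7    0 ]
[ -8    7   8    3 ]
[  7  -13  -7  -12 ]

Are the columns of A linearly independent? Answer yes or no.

yes

Row reduce A to echelon form.
R2 ← R2 + (7/2)·R1: [0, -9/2, -18, -48]
R3 ← R3 − (5/2)·R1: [0, 15/2, 8, 30]
R4 ← R4 − (4)·R1: [0, 19, 32, 51]
R5 ← R5 + (7/2)·R1: [0, -47/2, -28, -54]
R3 ← R3 + (5/3)·R2: [0, 0, -22, -50]
R4 ← R4 + (38/9)·R2: [0, 0, -44, -455/3]
R5 ← R5 − (47/9)·R2: [0, 0, 66, 590/3]
R4 ← R4 − (2)·R3: [0, 0, 0, -155/3]
R5 ← R5 + (3)·R3: [0, 0, 0, 140/3]
R5 ← R5 + (28/31)·R4: [0, 0, 0, 0]
4 pivots among 4 columns.
Every column is a pivot column, so the columns are linearly independent.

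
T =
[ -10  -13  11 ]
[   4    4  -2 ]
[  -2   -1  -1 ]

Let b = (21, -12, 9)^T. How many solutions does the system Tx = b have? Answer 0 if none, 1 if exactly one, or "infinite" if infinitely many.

infinite

Row reduce the augmented matrix [T | b].
R2 ← R2 + (2/5)·R1: [0, -6/5, 12/5, -18/5]
R3 ← R3 − (1/5)·R1: [0, 8/5, -16/5, 24/5]
R3 ← R3 + (4/3)·R2: [0, 0, 0, 0]
The echelon form has 2 nonzero rows, and every pivot lies in the first 3 columns, so rank(T) = rank([T|b]) = 2.
The system is consistent.
rank = 2 < 3 unknowns, so there are infinitely many solutions.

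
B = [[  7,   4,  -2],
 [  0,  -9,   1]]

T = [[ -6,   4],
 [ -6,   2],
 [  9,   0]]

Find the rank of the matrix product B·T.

First compute BT:
[[-84,  36],
 [ 63, -18]]
Now row reduce the product.
R2 ← R2 + (3/4)·R1: [0, 9]
2 nonzero rows, so rank(BT) = 2.

2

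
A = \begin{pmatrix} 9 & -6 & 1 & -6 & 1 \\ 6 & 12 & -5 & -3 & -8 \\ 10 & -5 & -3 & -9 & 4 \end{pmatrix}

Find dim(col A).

Row reduce to echelon form.
R2 ← R2 − (2/3)·R1: [0, 16, -17/3, 1, -26/3]
R3 ← R3 − (10/9)·R1: [0, 5/3, -37/9, -7/3, 26/9]
R3 ← R3 − (5/48)·R2: [0, 0, -169/48, -39/16, 91/24]
Echelon form has 3 nonzero rows, so rank(A) = 3.
The column space has dimension equal to the rank: 3.

3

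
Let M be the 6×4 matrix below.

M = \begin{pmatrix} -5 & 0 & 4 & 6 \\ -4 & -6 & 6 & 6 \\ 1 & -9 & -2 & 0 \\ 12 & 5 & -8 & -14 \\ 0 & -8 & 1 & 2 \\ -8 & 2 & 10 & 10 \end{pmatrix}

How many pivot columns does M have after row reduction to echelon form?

4

Row reduce to echelon form.
R2 ← R2 − (4/5)·R1: [0, -6, 14/5, 6/5]
R3 ← R3 + (1/5)·R1: [0, -9, -6/5, 6/5]
R4 ← R4 + (12/5)·R1: [0, 5, 8/5, 2/5]
R6 ← R6 − (8/5)·R1: [0, 2, 18/5, 2/5]
R3 ← R3 − (3/2)·R2: [0, 0, -27/5, -3/5]
R4 ← R4 + (5/6)·R2: [0, 0, 59/15, 7/5]
R5 ← R5 − (4/3)·R2: [0, 0, -41/15, 2/5]
R6 ← R6 + (1/3)·R2: [0, 0, 68/15, 4/5]
R4 ← R4 + (59/81)·R3: [0, 0, 0, 26/27]
R5 ← R5 − (41/81)·R3: [0, 0, 0, 19/27]
R6 ← R6 + (68/81)·R3: [0, 0, 0, 8/27]
R5 ← R5 − (19/26)·R4: [0, 0, 0, 0]
R6 ← R6 − (4/13)·R4: [0, 0, 0, 0]
Echelon form has 4 nonzero rows, so rank(M) = 4.
Each nonzero row contributes one pivot column: 4 pivot columns.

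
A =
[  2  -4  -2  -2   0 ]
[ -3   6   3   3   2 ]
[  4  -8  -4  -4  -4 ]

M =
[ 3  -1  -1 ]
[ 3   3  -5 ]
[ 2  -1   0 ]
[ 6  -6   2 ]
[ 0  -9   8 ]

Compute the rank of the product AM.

First compute AM:
[[-22,   0,  14],
 [ 33, -18,  -5],
 [-44,  36,  -4]]
Now row reduce the product.
R2 ← R2 + (3/2)·R1: [0, -18, 16]
R3 ← R3 − (2)·R1: [0, 36, -32]
R3 ← R3 + (2)·R2: [0, 0, 0]
2 nonzero rows, so rank(AM) = 2.

2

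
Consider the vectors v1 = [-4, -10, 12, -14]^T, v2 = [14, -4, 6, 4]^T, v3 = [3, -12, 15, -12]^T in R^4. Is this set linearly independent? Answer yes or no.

no

Form the matrix with these vectors as rows and row reduce.
R2 ← R2 + (7/2)·R1: [0, -39, 48, -45]
R3 ← R3 + (3/4)·R1: [0, -39/2, 24, -45/2]
R3 ← R3 − (1/2)·R2: [0, 0, 0, 0]
2 nonzero rows, so the 3 vectors span a space of dimension 2.
Since 2 < 3, the vectors are linearly dependent.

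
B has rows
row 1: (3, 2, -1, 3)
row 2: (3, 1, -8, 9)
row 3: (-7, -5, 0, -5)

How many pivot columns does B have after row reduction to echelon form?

Row reduce to echelon form.
R2 ← R2 − R1: [0, -1, -7, 6]
R3 ← R3 + (7/3)·R1: [0, -1/3, -7/3, 2]
R3 ← R3 − (1/3)·R2: [0, 0, 0, 0]
Echelon form has 2 nonzero rows, so rank(B) = 2.
Each nonzero row contributes one pivot column: 2 pivot columns.

2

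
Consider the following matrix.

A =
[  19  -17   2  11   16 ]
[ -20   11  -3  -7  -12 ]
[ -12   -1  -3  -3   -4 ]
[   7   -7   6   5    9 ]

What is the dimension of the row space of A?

Row reduce to echelon form.
R2 ← R2 + (20/19)·R1: [0, -131/19, -17/19, 87/19, 92/19]
R3 ← R3 + (12/19)·R1: [0, -223/19, -33/19, 75/19, 116/19]
R4 ← R4 − (7/19)·R1: [0, -14/19, 100/19, 18/19, 59/19]
R3 ← R3 − (223/131)·R2: [0, 0, -28/131, -504/131, -280/131]
R4 ← R4 − (14/131)·R2: [0, 0, 702/131, 60/131, 339/131]
R4 ← R4 + (351/14)·R3: [0, 0, 0, -96, -51]
Echelon form has 4 nonzero rows, so rank(A) = 4.
The row space has dimension equal to the rank: 4.

4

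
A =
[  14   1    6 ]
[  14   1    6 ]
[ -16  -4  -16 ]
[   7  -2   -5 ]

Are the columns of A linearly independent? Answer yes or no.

Row reduce A to echelon form.
R2 ← R2 − R1: [0, 0, 0]
R3 ← R3 + (8/7)·R1: [0, -20/7, -64/7]
R4 ← R4 − (1/2)·R1: [0, -5/2, -8]
Swap R2 ↔ R3
R4 ← R4 − (7/8)·R2: [0, 0, 0]
2 pivots among 3 columns.
Only 2 < 3 pivot columns, so the columns are linearly dependent.

no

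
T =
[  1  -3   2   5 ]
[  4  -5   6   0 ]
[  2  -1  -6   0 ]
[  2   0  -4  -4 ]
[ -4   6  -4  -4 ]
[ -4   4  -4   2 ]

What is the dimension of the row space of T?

Row reduce to echelon form.
R2 ← R2 − (4)·R1: [0, 7, -2, -20]
R3 ← R3 − (2)·R1: [0, 5, -10, -10]
R4 ← R4 − (2)·R1: [0, 6, -8, -14]
R5 ← R5 + (4)·R1: [0, -6, 4, 16]
R6 ← R6 + (4)·R1: [0, -8, 4, 22]
R3 ← R3 − (5/7)·R2: [0, 0, -60/7, 30/7]
R4 ← R4 − (6/7)·R2: [0, 0, -44/7, 22/7]
R5 ← R5 + (6/7)·R2: [0, 0, 16/7, -8/7]
R6 ← R6 + (8/7)·R2: [0, 0, 12/7, -6/7]
R4 ← R4 − (11/15)·R3: [0, 0, 0, 0]
R5 ← R5 + (4/15)·R3: [0, 0, 0, 0]
R6 ← R6 + (1/5)·R3: [0, 0, 0, 0]
Echelon form has 3 nonzero rows, so rank(T) = 3.
The row space has dimension equal to the rank: 3.

3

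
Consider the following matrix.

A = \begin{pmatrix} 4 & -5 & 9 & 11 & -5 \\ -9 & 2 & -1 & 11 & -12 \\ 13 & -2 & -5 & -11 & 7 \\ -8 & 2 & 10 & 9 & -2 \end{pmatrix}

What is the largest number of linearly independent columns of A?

4

Row reduce to echelon form.
R2 ← R2 + (9/4)·R1: [0, -37/4, 77/4, 143/4, -93/4]
R3 ← R3 − (13/4)·R1: [0, 57/4, -137/4, -187/4, 93/4]
R4 ← R4 + (2)·R1: [0, -8, 28, 31, -12]
R3 ← R3 + (57/37)·R2: [0, 0, -170/37, 308/37, -465/37]
R4 ← R4 − (32/37)·R2: [0, 0, 420/37, 3/37, 300/37]
R4 ← R4 + (42/17)·R3: [0, 0, 0, 351/17, -390/17]
Echelon form has 4 nonzero rows, so rank(A) = 4.
The rank gives the maximum number of linearly independent columns: 4.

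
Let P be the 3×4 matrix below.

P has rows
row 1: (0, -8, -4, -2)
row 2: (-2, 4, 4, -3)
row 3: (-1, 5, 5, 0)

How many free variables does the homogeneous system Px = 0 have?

Row reduce to echelon form.
Swap R1 ↔ R2
R3 ← R3 − (1/2)·R1: [0, 3, 3, 3/2]
R3 ← R3 + (3/8)·R2: [0, 0, 3/2, 3/4]
3 nonzero rows, so rank(P) = 3.
P has 4 columns; by rank–nullity, nullity = 4 − 3 = 1.

1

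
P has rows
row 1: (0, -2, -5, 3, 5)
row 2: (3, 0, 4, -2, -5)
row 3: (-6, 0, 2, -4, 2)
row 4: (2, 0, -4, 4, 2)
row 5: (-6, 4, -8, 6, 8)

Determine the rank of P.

Row reduce to echelon form.
Swap R1 ↔ R2
R3 ← R3 + (2)·R1: [0, 0, 10, -8, -8]
R4 ← R4 − (2/3)·R1: [0, 0, -20/3, 16/3, 16/3]
R5 ← R5 + (2)·R1: [0, 4, 0, 2, -2]
R5 ← R5 + (2)·R2: [0, 0, -10, 8, 8]
R4 ← R4 + (2/3)·R3: [0, 0, 0, 0, 0]
R5 ← R5 + R3: [0, 0, 0, 0, 0]
Echelon form has 3 nonzero rows, so rank(P) = 3.

3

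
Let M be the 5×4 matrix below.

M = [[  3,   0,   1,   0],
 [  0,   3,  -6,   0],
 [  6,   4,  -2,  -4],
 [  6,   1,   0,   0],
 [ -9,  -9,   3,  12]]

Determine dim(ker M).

Row reduce to echelon form.
R3 ← R3 − (2)·R1: [0, 4, -4, -4]
R4 ← R4 − (2)·R1: [0, 1, -2, 0]
R5 ← R5 + (3)·R1: [0, -9, 6, 12]
R3 ← R3 − (4/3)·R2: [0, 0, 4, -4]
R4 ← R4 − (1/3)·R2: [0, 0, 0, 0]
R5 ← R5 + (3)·R2: [0, 0, -12, 12]
R5 ← R5 + (3)·R3: [0, 0, 0, 0]
3 nonzero rows, so rank(M) = 3.
M has 4 columns; by rank–nullity, nullity = 4 − 3 = 1.

1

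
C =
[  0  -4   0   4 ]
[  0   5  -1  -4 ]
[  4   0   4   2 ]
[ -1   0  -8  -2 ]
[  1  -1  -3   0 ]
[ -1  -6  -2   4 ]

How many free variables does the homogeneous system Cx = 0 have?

Row reduce to echelon form.
Swap R1 ↔ R3
R4 ← R4 + (1/4)·R1: [0, 0, -7, -3/2]
R5 ← R5 − (1/4)·R1: [0, -1, -4, -1/2]
R6 ← R6 + (1/4)·R1: [0, -6, -1, 9/2]
R3 ← R3 + (4/5)·R2: [0, 0, -4/5, 4/5]
R5 ← R5 + (1/5)·R2: [0, 0, -21/5, -13/10]
R6 ← R6 + (6/5)·R2: [0, 0, -11/5, -3/10]
R4 ← R4 − (35/4)·R3: [0, 0, 0, -17/2]
R5 ← R5 − (21/4)·R3: [0, 0, 0, -11/2]
R6 ← R6 − (11/4)·R3: [0, 0, 0, -5/2]
R5 ← R5 − (11/17)·R4: [0, 0, 0, 0]
R6 ← R6 − (5/17)·R4: [0, 0, 0, 0]
4 nonzero rows, so rank(C) = 4.
C has 4 columns; by rank–nullity, nullity = 4 − 4 = 0.

0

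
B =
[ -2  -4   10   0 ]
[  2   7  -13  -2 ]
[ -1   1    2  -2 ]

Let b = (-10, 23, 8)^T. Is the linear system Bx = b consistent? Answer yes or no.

Row reduce the augmented matrix [B | b].
R2 ← R2 + R1: [0, 3, -3, -2, 13]
R3 ← R3 − (1/2)·R1: [0, 3, -3, -2, 13]
R3 ← R3 − R2: [0, 0, 0, 0, 0]
The echelon form has 2 nonzero rows, and every pivot lies in the first 4 columns, so rank(B) = rank([B|b]) = 2.
The system is consistent.

yes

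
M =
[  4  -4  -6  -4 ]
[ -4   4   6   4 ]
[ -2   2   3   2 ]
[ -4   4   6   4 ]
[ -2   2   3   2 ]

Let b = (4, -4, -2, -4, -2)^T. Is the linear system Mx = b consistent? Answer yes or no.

Row reduce the augmented matrix [M | b].
R2 ← R2 + R1: [0, 0, 0, 0, 0]
R3 ← R3 + (1/2)·R1: [0, 0, 0, 0, 0]
R4 ← R4 + R1: [0, 0, 0, 0, 0]
R5 ← R5 + (1/2)·R1: [0, 0, 0, 0, 0]
The echelon form has 1 nonzero rows, and every pivot lies in the first 4 columns, so rank(M) = rank([M|b]) = 1.
The system is consistent.

yes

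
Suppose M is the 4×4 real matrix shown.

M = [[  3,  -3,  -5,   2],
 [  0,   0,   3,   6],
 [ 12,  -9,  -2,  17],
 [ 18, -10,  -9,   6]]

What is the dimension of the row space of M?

4

Row reduce to echelon form.
R3 ← R3 − (4)·R1: [0, 3, 18, 9]
R4 ← R4 − (6)·R1: [0, 8, 21, -6]
Swap R2 ↔ R3
R4 ← R4 − (8/3)·R2: [0, 0, -27, -30]
R4 ← R4 + (9)·R3: [0, 0, 0, 24]
Echelon form has 4 nonzero rows, so rank(M) = 4.
The row space has dimension equal to the rank: 4.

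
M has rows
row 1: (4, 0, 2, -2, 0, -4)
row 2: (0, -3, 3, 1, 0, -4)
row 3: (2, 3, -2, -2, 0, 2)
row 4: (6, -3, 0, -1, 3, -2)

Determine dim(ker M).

3

Row reduce to echelon form.
R3 ← R3 − (1/2)·R1: [0, 3, -3, -1, 0, 4]
R4 ← R4 − (3/2)·R1: [0, -3, -3, 2, 3, 4]
R3 ← R3 + R2: [0, 0, 0, 0, 0, 0]
R4 ← R4 − R2: [0, 0, -6, 1, 3, 8]
Swap R3 ↔ R4
3 nonzero rows, so rank(M) = 3.
M has 6 columns; by rank–nullity, nullity = 6 − 3 = 3.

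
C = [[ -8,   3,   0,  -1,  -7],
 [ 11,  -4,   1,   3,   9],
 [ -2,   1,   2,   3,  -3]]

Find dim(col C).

Row reduce to echelon form.
R2 ← R2 + (11/8)·R1: [0, 1/8, 1, 13/8, -5/8]
R3 ← R3 − (1/4)·R1: [0, 1/4, 2, 13/4, -5/4]
R3 ← R3 − (2)·R2: [0, 0, 0, 0, 0]
Echelon form has 2 nonzero rows, so rank(C) = 2.
The column space has dimension equal to the rank: 2.

2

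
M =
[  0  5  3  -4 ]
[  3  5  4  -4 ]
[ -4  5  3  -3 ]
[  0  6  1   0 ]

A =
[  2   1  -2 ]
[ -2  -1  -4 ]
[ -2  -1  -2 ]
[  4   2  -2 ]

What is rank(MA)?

First compute MA:
[[-32, -16, -18],
 [-28, -14, -26],
 [-36, -18, -12],
 [-14,  -7, -26]]
Now row reduce the product.
R2 ← R2 − (7/8)·R1: [0, 0, -41/4]
R3 ← R3 − (9/8)·R1: [0, 0, 33/4]
R4 ← R4 − (7/16)·R1: [0, 0, -145/8]
R3 ← R3 + (33/41)·R2: [0, 0, 0]
R4 ← R4 − (145/82)·R2: [0, 0, 0]
2 nonzero rows, so rank(MA) = 2.

2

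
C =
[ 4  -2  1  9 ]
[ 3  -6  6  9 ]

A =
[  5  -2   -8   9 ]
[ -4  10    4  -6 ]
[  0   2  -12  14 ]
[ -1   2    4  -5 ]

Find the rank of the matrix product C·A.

2

First compute CA:
[[ 19,  -8, -16,  17],
 [ 30, -36, -84, 102]]
Now row reduce the product.
R2 ← R2 − (30/19)·R1: [0, -444/19, -1116/19, 1428/19]
2 nonzero rows, so rank(CA) = 2.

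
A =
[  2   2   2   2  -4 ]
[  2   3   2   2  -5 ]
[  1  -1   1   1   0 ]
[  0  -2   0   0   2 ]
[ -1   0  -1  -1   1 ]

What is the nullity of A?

Row reduce to echelon form.
R2 ← R2 − R1: [0, 1, 0, 0, -1]
R3 ← R3 − (1/2)·R1: [0, -2, 0, 0, 2]
R5 ← R5 + (1/2)·R1: [0, 1, 0, 0, -1]
R3 ← R3 + (2)·R2: [0, 0, 0, 0, 0]
R4 ← R4 + (2)·R2: [0, 0, 0, 0, 0]
R5 ← R5 − R2: [0, 0, 0, 0, 0]
2 nonzero rows, so rank(A) = 2.
A has 5 columns; by rank–nullity, nullity = 5 − 2 = 3.

3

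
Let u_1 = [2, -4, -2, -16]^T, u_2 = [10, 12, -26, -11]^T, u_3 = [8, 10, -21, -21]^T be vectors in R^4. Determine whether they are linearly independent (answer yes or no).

Form the matrix with these vectors as rows and row reduce.
R2 ← R2 − (5)·R1: [0, 32, -16, 69]
R3 ← R3 − (4)·R1: [0, 26, -13, 43]
R3 ← R3 − (13/16)·R2: [0, 0, 0, -209/16]
3 nonzero rows, so the 3 vectors span a space of dimension 3.
Since 3 = 3, the vectors are linearly independent.

yes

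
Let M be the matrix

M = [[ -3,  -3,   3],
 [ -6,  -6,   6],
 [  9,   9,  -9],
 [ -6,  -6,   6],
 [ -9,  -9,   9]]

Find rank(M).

Row reduce to echelon form.
R2 ← R2 − (2)·R1: [0, 0, 0]
R3 ← R3 + (3)·R1: [0, 0, 0]
R4 ← R4 − (2)·R1: [0, 0, 0]
R5 ← R5 − (3)·R1: [0, 0, 0]
Echelon form has 1 nonzero row, so rank(M) = 1.

1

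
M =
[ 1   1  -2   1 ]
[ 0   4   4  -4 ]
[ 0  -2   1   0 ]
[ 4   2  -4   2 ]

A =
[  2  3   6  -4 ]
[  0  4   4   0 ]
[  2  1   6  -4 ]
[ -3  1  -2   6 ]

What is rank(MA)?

3

First compute MA:
[[ -5,   6,  -4,  10],
 [ 20,  16,  48, -40],
 [  2,  -7,  -2,  -4],
 [ -6,  18,   4,  12]]
Now row reduce the product.
R2 ← R2 + (4)·R1: [0, 40, 32, 0]
R3 ← R3 + (2/5)·R1: [0, -23/5, -18/5, 0]
R4 ← R4 − (6/5)·R1: [0, 54/5, 44/5, 0]
R3 ← R3 + (23/200)·R2: [0, 0, 2/25, 0]
R4 ← R4 − (27/100)·R2: [0, 0, 4/25, 0]
R4 ← R4 − (2)·R3: [0, 0, 0, 0]
3 nonzero rows, so rank(MA) = 3.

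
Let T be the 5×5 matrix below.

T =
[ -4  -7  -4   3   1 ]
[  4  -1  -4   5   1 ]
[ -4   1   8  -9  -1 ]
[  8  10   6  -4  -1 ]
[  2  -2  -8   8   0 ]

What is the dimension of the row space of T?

4

Row reduce to echelon form.
R2 ← R2 + R1: [0, -8, -8, 8, 2]
R3 ← R3 − R1: [0, 8, 12, -12, -2]
R4 ← R4 + (2)·R1: [0, -4, -2, 2, 1]
R5 ← R5 + (1/2)·R1: [0, -11/2, -10, 19/2, 1/2]
R3 ← R3 + R2: [0, 0, 4, -4, 0]
R4 ← R4 − (1/2)·R2: [0, 0, 2, -2, 0]
R5 ← R5 − (11/16)·R2: [0, 0, -9/2, 4, -7/8]
R4 ← R4 − (1/2)·R3: [0, 0, 0, 0, 0]
R5 ← R5 + (9/8)·R3: [0, 0, 0, -1/2, -7/8]
Swap R4 ↔ R5
Echelon form has 4 nonzero rows, so rank(T) = 4.
The row space has dimension equal to the rank: 4.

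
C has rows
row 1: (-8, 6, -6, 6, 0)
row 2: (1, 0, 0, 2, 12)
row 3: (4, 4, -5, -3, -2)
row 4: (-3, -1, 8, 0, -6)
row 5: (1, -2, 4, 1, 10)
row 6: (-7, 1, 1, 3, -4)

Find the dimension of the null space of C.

0

Row reduce to echelon form.
R2 ← R2 + (1/8)·R1: [0, 3/4, -3/4, 11/4, 12]
R3 ← R3 + (1/2)·R1: [0, 7, -8, 0, -2]
R4 ← R4 − (3/8)·R1: [0, -13/4, 41/4, -9/4, -6]
R5 ← R5 + (1/8)·R1: [0, -5/4, 13/4, 7/4, 10]
R6 ← R6 − (7/8)·R1: [0, -17/4, 25/4, -9/4, -4]
R3 ← R3 − (28/3)·R2: [0, 0, -1, -77/3, -114]
R4 ← R4 + (13/3)·R2: [0, 0, 7, 29/3, 46]
R5 ← R5 + (5/3)·R2: [0, 0, 2, 19/3, 30]
R6 ← R6 + (17/3)·R2: [0, 0, 2, 40/3, 64]
R4 ← R4 + (7)·R3: [0, 0, 0, -170, -752]
R5 ← R5 + (2)·R3: [0, 0, 0, -45, -198]
R6 ← R6 + (2)·R3: [0, 0, 0, -38, -164]
R5 ← R5 − (9/34)·R4: [0, 0, 0, 0, 18/17]
R6 ← R6 − (19/85)·R4: [0, 0, 0, 0, 348/85]
R6 ← R6 − (58/15)·R5: [0, 0, 0, 0, 0]
5 nonzero rows, so rank(C) = 5.
C has 5 columns; by rank–nullity, nullity = 5 − 5 = 0.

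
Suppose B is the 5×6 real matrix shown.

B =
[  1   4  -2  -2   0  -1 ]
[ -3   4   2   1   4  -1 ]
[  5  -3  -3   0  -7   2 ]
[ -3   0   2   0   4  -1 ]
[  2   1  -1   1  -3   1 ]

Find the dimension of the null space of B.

Row reduce to echelon form.
R2 ← R2 + (3)·R1: [0, 16, -4, -5, 4, -4]
R3 ← R3 − (5)·R1: [0, -23, 7, 10, -7, 7]
R4 ← R4 + (3)·R1: [0, 12, -4, -6, 4, -4]
R5 ← R5 − (2)·R1: [0, -7, 3, 5, -3, 3]
R3 ← R3 + (23/16)·R2: [0, 0, 5/4, 45/16, -5/4, 5/4]
R4 ← R4 − (3/4)·R2: [0, 0, -1, -9/4, 1, -1]
R5 ← R5 + (7/16)·R2: [0, 0, 5/4, 45/16, -5/4, 5/4]
R4 ← R4 + (4/5)·R3: [0, 0, 0, 0, 0, 0]
R5 ← R5 − R3: [0, 0, 0, 0, 0, 0]
3 nonzero rows, so rank(B) = 3.
B has 6 columns; by rank–nullity, nullity = 6 − 3 = 3.

3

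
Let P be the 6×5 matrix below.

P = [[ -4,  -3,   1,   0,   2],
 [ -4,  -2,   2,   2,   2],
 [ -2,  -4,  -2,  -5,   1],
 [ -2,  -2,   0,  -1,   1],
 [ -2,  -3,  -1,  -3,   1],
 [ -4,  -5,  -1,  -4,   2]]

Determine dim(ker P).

Row reduce to echelon form.
R2 ← R2 − R1: [0, 1, 1, 2, 0]
R3 ← R3 − (1/2)·R1: [0, -5/2, -5/2, -5, 0]
R4 ← R4 − (1/2)·R1: [0, -1/2, -1/2, -1, 0]
R5 ← R5 − (1/2)·R1: [0, -3/2, -3/2, -3, 0]
R6 ← R6 − R1: [0, -2, -2, -4, 0]
R3 ← R3 + (5/2)·R2: [0, 0, 0, 0, 0]
R4 ← R4 + (1/2)·R2: [0, 0, 0, 0, 0]
R5 ← R5 + (3/2)·R2: [0, 0, 0, 0, 0]
R6 ← R6 + (2)·R2: [0, 0, 0, 0, 0]
2 nonzero rows, so rank(P) = 2.
P has 5 columns; by rank–nullity, nullity = 5 − 2 = 3.

3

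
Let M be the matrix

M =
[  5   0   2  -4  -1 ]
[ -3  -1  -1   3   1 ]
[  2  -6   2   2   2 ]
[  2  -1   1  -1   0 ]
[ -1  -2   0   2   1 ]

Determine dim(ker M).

Row reduce to echelon form.
R2 ← R2 + (3/5)·R1: [0, -1, 1/5, 3/5, 2/5]
R3 ← R3 − (2/5)·R1: [0, -6, 6/5, 18/5, 12/5]
R4 ← R4 − (2/5)·R1: [0, -1, 1/5, 3/5, 2/5]
R5 ← R5 + (1/5)·R1: [0, -2, 2/5, 6/5, 4/5]
R3 ← R3 − (6)·R2: [0, 0, 0, 0, 0]
R4 ← R4 − R2: [0, 0, 0, 0, 0]
R5 ← R5 − (2)·R2: [0, 0, 0, 0, 0]
2 nonzero rows, so rank(M) = 2.
M has 5 columns; by rank–nullity, nullity = 5 − 2 = 3.

3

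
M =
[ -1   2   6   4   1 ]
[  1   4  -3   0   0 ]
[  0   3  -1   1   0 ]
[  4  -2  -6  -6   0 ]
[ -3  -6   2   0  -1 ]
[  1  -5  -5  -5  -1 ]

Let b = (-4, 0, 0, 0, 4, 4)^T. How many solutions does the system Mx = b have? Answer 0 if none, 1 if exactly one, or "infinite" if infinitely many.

Row reduce the augmented matrix [M | b].
R2 ← R2 + R1: [0, 6, 3, 4, 1, -4]
R4 ← R4 + (4)·R1: [0, 6, 18, 10, 4, -16]
R5 ← R5 − (3)·R1: [0, -12, -16, -12, -4, 16]
R6 ← R6 + R1: [0, -3, 1, -1, 0, 0]
R3 ← R3 − (1/2)·R2: [0, 0, -5/2, -1, -1/2, 2]
R4 ← R4 − R2: [0, 0, 15, 6, 3, -12]
R5 ← R5 + (2)·R2: [0, 0, -10, -4, -2, 8]
R6 ← R6 + (1/2)·R2: [0, 0, 5/2, 1, 1/2, -2]
R4 ← R4 + (6)·R3: [0, 0, 0, 0, 0, 0]
R5 ← R5 − (4)·R3: [0, 0, 0, 0, 0, 0]
R6 ← R6 + R3: [0, 0, 0, 0, 0, 0]
The echelon form has 3 nonzero rows, and every pivot lies in the first 5 columns, so rank(M) = rank([M|b]) = 3.
The system is consistent.
rank = 3 < 5 unknowns, so there are infinitely many solutions.

infinite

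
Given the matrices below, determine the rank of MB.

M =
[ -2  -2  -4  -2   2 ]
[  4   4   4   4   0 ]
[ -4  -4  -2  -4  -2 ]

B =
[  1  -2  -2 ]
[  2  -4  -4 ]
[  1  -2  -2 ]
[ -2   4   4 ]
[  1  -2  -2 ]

1

First compute MB:
[[ -4,   8,   8],
 [  8, -16, -16],
 [ -8,  16,  16]]
Now row reduce the product.
R2 ← R2 + (2)·R1: [0, 0, 0]
R3 ← R3 − (2)·R1: [0, 0, 0]
1 nonzero row, so rank(MB) = 1.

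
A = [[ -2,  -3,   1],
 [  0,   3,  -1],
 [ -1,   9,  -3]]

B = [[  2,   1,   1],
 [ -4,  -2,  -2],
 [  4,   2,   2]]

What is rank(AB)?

1

First compute AB:
[[ 12,   6,   6],
 [-16,  -8,  -8],
 [-50, -25, -25]]
Now row reduce the product.
R2 ← R2 + (4/3)·R1: [0, 0, 0]
R3 ← R3 + (25/6)·R1: [0, 0, 0]
1 nonzero row, so rank(AB) = 1.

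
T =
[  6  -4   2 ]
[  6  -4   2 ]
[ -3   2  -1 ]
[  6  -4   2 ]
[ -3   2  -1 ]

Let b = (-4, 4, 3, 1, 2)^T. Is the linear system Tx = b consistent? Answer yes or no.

no

Row reduce the augmented matrix [T | b].
R2 ← R2 − R1: [0, 0, 0, 8]
R3 ← R3 + (1/2)·R1: [0, 0, 0, 1]
R4 ← R4 − R1: [0, 0, 0, 5]
R5 ← R5 + (1/2)·R1: [0, 0, 0, 0]
R3 ← R3 − (1/8)·R2: [0, 0, 0, 0]
R4 ← R4 − (5/8)·R2: [0, 0, 0, 0]
The echelon form has 2 nonzero rows; the last pivot sits in the augmented column, so rank(T) = 1 but rank([T|b]) = 2.
Since the ranks differ, the system is inconsistent.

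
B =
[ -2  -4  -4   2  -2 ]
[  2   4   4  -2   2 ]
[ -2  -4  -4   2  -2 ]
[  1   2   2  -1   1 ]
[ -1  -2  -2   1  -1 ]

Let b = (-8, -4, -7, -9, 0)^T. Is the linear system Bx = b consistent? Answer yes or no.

no

Row reduce the augmented matrix [B | b].
R2 ← R2 + R1: [0, 0, 0, 0, 0, -12]
R3 ← R3 − R1: [0, 0, 0, 0, 0, 1]
R4 ← R4 + (1/2)·R1: [0, 0, 0, 0, 0, -13]
R5 ← R5 − (1/2)·R1: [0, 0, 0, 0, 0, 4]
R3 ← R3 + (1/12)·R2: [0, 0, 0, 0, 0, 0]
R4 ← R4 − (13/12)·R2: [0, 0, 0, 0, 0, 0]
R5 ← R5 + (1/3)·R2: [0, 0, 0, 0, 0, 0]
The echelon form has 2 nonzero rows; the last pivot sits in the augmented column, so rank(B) = 1 but rank([B|b]) = 2.
Since the ranks differ, the system is inconsistent.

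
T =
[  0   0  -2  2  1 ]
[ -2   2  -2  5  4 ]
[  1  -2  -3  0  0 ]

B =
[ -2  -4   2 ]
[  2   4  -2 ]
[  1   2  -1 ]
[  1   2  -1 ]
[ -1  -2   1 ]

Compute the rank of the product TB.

1

First compute TB:
[[ -1,  -2,   1],
 [  7,  14,  -7],
 [ -9, -18,   9]]
Now row reduce the product.
R2 ← R2 + (7)·R1: [0, 0, 0]
R3 ← R3 − (9)·R1: [0, 0, 0]
1 nonzero row, so rank(TB) = 1.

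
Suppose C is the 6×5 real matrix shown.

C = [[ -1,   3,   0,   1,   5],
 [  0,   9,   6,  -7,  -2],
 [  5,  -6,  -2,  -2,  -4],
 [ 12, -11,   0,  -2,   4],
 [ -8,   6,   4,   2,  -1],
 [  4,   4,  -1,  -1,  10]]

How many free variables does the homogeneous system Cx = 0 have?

Row reduce to echelon form.
R3 ← R3 + (5)·R1: [0, 9, -2, 3, 21]
R4 ← R4 + (12)·R1: [0, 25, 0, 10, 64]
R5 ← R5 − (8)·R1: [0, -18, 4, -6, -41]
R6 ← R6 + (4)·R1: [0, 16, -1, 3, 30]
R3 ← R3 − R2: [0, 0, -8, 10, 23]
R4 ← R4 − (25/9)·R2: [0, 0, -50/3, 265/9, 626/9]
R5 ← R5 + (2)·R2: [0, 0, 16, -20, -45]
R6 ← R6 − (16/9)·R2: [0, 0, -35/3, 139/9, 302/9]
R4 ← R4 − (25/12)·R3: [0, 0, 0, 155/18, 779/36]
R5 ← R5 + (2)·R3: [0, 0, 0, 0, 1]
R6 ← R6 − (35/24)·R3: [0, 0, 0, 31/36, 1/72]
R6 ← R6 − (1/10)·R4: [0, 0, 0, 0, -43/20]
R6 ← R6 + (43/20)·R5: [0, 0, 0, 0, 0]
5 nonzero rows, so rank(C) = 5.
C has 5 columns; by rank–nullity, nullity = 5 − 5 = 0.

0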